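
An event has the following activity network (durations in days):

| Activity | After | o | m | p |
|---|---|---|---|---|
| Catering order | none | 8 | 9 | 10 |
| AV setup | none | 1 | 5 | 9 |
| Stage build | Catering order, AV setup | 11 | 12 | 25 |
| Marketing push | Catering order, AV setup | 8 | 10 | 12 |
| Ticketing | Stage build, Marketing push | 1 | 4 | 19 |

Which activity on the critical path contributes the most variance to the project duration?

te_Catering order = (8 + 4·9 + 10)/6 = 54/6 = 9; σ²_Catering order = ((10−8)/6)² = 0.111
te_AV setup = (1 + 4·5 + 9)/6 = 30/6 = 5; σ²_AV setup = ((9−1)/6)² = 1.778
te_Stage build = (11 + 4·12 + 25)/6 = 84/6 = 14; σ²_Stage build = ((25−11)/6)² = 5.444
te_Marketing push = (8 + 4·10 + 12)/6 = 60/6 = 10; σ²_Marketing push = ((12−8)/6)² = 0.444
te_Ticketing = (1 + 4·4 + 19)/6 = 36/6 = 6; σ²_Ticketing = ((19−1)/6)² = 9.000

Forward pass:
ES_Catering order = 0; EF_Catering order = 9
ES_AV setup = 0; EF_AV setup = 5
ES_Stage build = max(EF_Catering order=9, EF_AV setup=5) = 9; EF_Stage build = 9+14 = 23
ES_Marketing push = max(EF_Catering order=9, EF_AV setup=5) = 9; EF_Marketing push = 9+10 = 19
ES_Ticketing = max(EF_Stage build=23, EF_Marketing push=19) = 23; EF_Ticketing = 23+6 = 29
Expected project duration μ = 29 days. Critical path: Catering order → Stage build → Ticketing.

Variances on critical path: σ²_Catering order=0.111, σ²_Stage build=5.444, σ²_Ticketing=9.000.
Largest is σ²_Ticketing = 9.000.

Ticketing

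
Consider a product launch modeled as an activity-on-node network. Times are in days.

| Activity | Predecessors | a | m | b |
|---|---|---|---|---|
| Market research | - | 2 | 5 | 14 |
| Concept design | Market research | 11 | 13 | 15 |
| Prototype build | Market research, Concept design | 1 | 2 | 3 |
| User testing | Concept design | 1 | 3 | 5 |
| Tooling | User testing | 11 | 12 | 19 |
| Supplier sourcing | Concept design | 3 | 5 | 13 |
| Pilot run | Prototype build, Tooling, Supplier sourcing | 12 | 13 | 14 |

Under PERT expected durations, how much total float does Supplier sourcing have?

te_Market research = (2 + 4·5 + 14)/6 = 36/6 = 6
te_Concept design = (11 + 4·13 + 15)/6 = 78/6 = 13
te_Prototype build = (1 + 4·2 + 3)/6 = 12/6 = 2
te_User testing = (1 + 4·3 + 5)/6 = 18/6 = 3
te_Tooling = (11 + 4·12 + 19)/6 = 78/6 = 13
te_Supplier sourcing = (3 + 4·5 + 13)/6 = 36/6 = 6
te_Pilot run = (12 + 4·13 + 14)/6 = 78/6 = 13

Forward pass:
ES_Market research = 0; EF_Market research = 6
ES_Concept design = 6; EF_Concept design = 6+13 = 19
ES_Prototype build = max(EF_Market research=6, EF_Concept design=19) = 19; EF_Prototype build = 19+2 = 21
ES_User testing = 19; EF_User testing = 19+3 = 22
ES_Tooling = 22; EF_Tooling = 22+13 = 35
ES_Supplier sourcing = 19; EF_Supplier sourcing = 19+6 = 25
ES_Pilot run = max(EF_Prototype build=21, EF_Tooling=35, EF_Supplier sourcing=25) = 35; EF_Pilot run = 35+13 = 48
Expected project duration μ = 48 days. Critical path: Market research → Concept design → User testing → Tooling → Pilot run.

Backward pass:
LF_Pilot run = 48; LS_Pilot run = 48−13 = 35
LF_Supplier sourcing = LS_Pilot run = 35; LS_Supplier sourcing = 35−6 = 29
LF_Tooling = LS_Pilot run = 35; LS_Tooling = 35−13 = 22
LF_User testing = LS_Tooling = 22; LS_User testing = 22−3 = 19
LF_Prototype build = LS_Pilot run = 35; LS_Prototype build = 35−2 = 33
LF_Concept design = min(LS_Prototype build=33, LS_User testing=19, LS_Supplier sourcing=29) = 19; LS_Concept design = 19−13 = 6
LF_Market research = min(LS_Concept design=6, LS_Prototype build=33) = 6; LS_Market research = 6−6 = 0
Slack_Supplier sourcing = LS_Supplier sourcing − ES_Supplier sourcing = 29 − 19 = 10

10 days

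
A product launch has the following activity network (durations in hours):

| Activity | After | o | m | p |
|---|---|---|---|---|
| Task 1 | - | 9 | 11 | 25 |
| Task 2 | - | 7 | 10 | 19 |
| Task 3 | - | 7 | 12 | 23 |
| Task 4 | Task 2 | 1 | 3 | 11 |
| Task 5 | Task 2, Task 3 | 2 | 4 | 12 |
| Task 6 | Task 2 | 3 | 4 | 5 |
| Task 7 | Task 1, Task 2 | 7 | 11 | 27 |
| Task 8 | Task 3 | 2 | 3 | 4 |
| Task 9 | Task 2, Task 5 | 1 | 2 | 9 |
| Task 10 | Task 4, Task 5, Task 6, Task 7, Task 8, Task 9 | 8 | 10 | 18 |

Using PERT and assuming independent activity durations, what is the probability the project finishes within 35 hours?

te_Task 1 = (9 + 4·11 + 25)/6 = 78/6 = 13; σ²_Task 1 = ((25−9)/6)² = 7.111
te_Task 2 = (7 + 4·10 + 19)/6 = 66/6 = 11; σ²_Task 2 = ((19−7)/6)² = 4.000
te_Task 3 = (7 + 4·12 + 23)/6 = 78/6 = 13; σ²_Task 3 = ((23−7)/6)² = 7.111
te_Task 4 = (1 + 4·3 + 11)/6 = 24/6 = 4; σ²_Task 4 = ((11−1)/6)² = 2.778
te_Task 5 = (2 + 4·4 + 12)/6 = 30/6 = 5; σ²_Task 5 = ((12−2)/6)² = 2.778
te_Task 6 = (3 + 4·4 + 5)/6 = 24/6 = 4; σ²_Task 6 = ((5−3)/6)² = 0.111
te_Task 7 = (7 + 4·11 + 27)/6 = 78/6 = 13; σ²_Task 7 = ((27−7)/6)² = 11.111
te_Task 8 = (2 + 4·3 + 4)/6 = 18/6 = 3; σ²_Task 8 = ((4−2)/6)² = 0.111
te_Task 9 = (1 + 4·2 + 9)/6 = 18/6 = 3; σ²_Task 9 = ((9−1)/6)² = 1.778
te_Task 10 = (8 + 4·10 + 18)/6 = 66/6 = 11; σ²_Task 10 = ((18−8)/6)² = 2.778

Forward pass:
ES_Task 1 = 0; EF_Task 1 = 13
ES_Task 2 = 0; EF_Task 2 = 11
ES_Task 3 = 0; EF_Task 3 = 13
ES_Task 4 = 11; EF_Task 4 = 11+4 = 15
ES_Task 5 = max(EF_Task 2=11, EF_Task 3=13) = 13; EF_Task 5 = 13+5 = 18
ES_Task 6 = 11; EF_Task 6 = 11+4 = 15
ES_Task 7 = max(EF_Task 1=13, EF_Task 2=11) = 13; EF_Task 7 = 13+13 = 26
ES_Task 8 = 13; EF_Task 8 = 13+3 = 16
ES_Task 9 = max(EF_Task 2=11, EF_Task 5=18) = 18; EF_Task 9 = 18+3 = 21
ES_Task 10 = max(EF_Task 4=15, EF_Task 5=18, EF_Task 6=15, EF_Task 7=26, EF_Task 8=16, EF_Task 9=21) = 26; EF_Task 10 = 26+11 = 37
Expected project duration μ = 37 hours. Critical path: Task 1 → Task 7 → Task 10.

Variance along critical path = 7.111 + 11.111 + 2.778 = 21.000; σ = √21.000 = 4.583 hours.
Z = (35 − 37) / 4.583 = -0.436
P(T ≤ 35) = Φ(-0.436) ≈ 0.331

0.331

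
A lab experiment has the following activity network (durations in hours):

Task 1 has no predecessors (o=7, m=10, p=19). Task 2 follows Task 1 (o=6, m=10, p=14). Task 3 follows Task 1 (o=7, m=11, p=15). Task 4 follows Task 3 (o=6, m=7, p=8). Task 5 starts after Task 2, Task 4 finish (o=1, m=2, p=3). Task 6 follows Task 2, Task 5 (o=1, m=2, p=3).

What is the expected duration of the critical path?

33 hours

te_Task 1 = (7 + 4·10 + 19)/6 = 66/6 = 11
te_Task 2 = (6 + 4·10 + 14)/6 = 60/6 = 10
te_Task 3 = (7 + 4·11 + 15)/6 = 66/6 = 11
te_Task 4 = (6 + 4·7 + 8)/6 = 42/6 = 7
te_Task 5 = (1 + 4·2 + 3)/6 = 12/6 = 2
te_Task 6 = (1 + 4·2 + 3)/6 = 12/6 = 2

Forward pass:
ES_Task 1 = 0; EF_Task 1 = 11
ES_Task 2 = 11; EF_Task 2 = 11+10 = 21
ES_Task 3 = 11; EF_Task 3 = 11+11 = 22
ES_Task 4 = 22; EF_Task 4 = 22+7 = 29
ES_Task 5 = max(EF_Task 2=21, EF_Task 4=29) = 29; EF_Task 5 = 29+2 = 31
ES_Task 6 = max(EF_Task 2=21, EF_Task 5=31) = 31; EF_Task 6 = 31+2 = 33
Expected project duration μ = 33 hours. Critical path: Task 1 → Task 3 → Task 4 → Task 5 → Task 6.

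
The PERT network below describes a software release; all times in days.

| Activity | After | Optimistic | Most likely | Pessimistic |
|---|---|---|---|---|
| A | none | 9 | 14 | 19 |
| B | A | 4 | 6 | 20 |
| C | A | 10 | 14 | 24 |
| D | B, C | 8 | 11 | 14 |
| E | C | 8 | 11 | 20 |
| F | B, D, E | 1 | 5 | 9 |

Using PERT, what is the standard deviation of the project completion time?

te_A = (9 + 4·14 + 19)/6 = 84/6 = 14; σ²_A = ((19−9)/6)² = 2.778
te_B = (4 + 4·6 + 20)/6 = 48/6 = 8; σ²_B = ((20−4)/6)² = 7.111
te_C = (10 + 4·14 + 24)/6 = 90/6 = 15; σ²_C = ((24−10)/6)² = 5.444
te_D = (8 + 4·11 + 14)/6 = 66/6 = 11; σ²_D = ((14−8)/6)² = 1.000
te_E = (8 + 4·11 + 20)/6 = 72/6 = 12; σ²_E = ((20−8)/6)² = 4.000
te_F = (1 + 4·5 + 9)/6 = 30/6 = 5; σ²_F = ((9−1)/6)² = 1.778

Forward pass:
ES_A = 0; EF_A = 14
ES_B = 14; EF_B = 14+8 = 22
ES_C = 14; EF_C = 14+15 = 29
ES_D = max(EF_B=22, EF_C=29) = 29; EF_D = 29+11 = 40
ES_E = 29; EF_E = 29+12 = 41
ES_F = max(EF_B=22, EF_D=40, EF_E=41) = 41; EF_F = 41+5 = 46
Expected project duration μ = 46 days. Critical path: A → C → E → F.

Variance along critical path = 2.778 + 5.444 + 4.000 + 1.778 = 14.000
σ = √14.000 = 3.742 days

3.74 days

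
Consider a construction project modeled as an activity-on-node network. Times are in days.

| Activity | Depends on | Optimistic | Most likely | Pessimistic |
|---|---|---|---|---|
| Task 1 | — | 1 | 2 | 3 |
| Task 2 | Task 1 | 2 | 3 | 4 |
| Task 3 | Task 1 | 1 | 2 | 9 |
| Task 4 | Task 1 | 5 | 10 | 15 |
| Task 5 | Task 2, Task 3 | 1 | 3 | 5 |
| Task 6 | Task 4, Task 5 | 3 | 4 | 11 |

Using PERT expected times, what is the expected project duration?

te_Task 1 = (1 + 4·2 + 3)/6 = 12/6 = 2
te_Task 2 = (2 + 4·3 + 4)/6 = 18/6 = 3
te_Task 3 = (1 + 4·2 + 9)/6 = 18/6 = 3
te_Task 4 = (5 + 4·10 + 15)/6 = 60/6 = 10
te_Task 5 = (1 + 4·3 + 5)/6 = 18/6 = 3
te_Task 6 = (3 + 4·4 + 11)/6 = 30/6 = 5

Forward pass:
ES_Task 1 = 0; EF_Task 1 = 2
ES_Task 2 = 2; EF_Task 2 = 2+3 = 5
ES_Task 3 = 2; EF_Task 3 = 2+3 = 5
ES_Task 4 = 2; EF_Task 4 = 2+10 = 12
ES_Task 5 = max(EF_Task 2=5, EF_Task 3=5) = 5; EF_Task 5 = 5+3 = 8
ES_Task 6 = max(EF_Task 4=12, EF_Task 5=8) = 12; EF_Task 6 = 12+5 = 17
Expected project duration μ = 17 days. Critical path: Task 1 → Task 4 → Task 6.

17 days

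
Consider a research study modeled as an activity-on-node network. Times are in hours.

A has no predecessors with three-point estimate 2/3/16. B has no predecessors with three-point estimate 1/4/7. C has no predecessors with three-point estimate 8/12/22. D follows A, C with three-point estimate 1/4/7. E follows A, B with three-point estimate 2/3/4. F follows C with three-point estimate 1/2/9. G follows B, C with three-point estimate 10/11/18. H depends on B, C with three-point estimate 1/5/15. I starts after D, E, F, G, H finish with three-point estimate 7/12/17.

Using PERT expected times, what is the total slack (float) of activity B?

9 hours

te_A = (2 + 4·3 + 16)/6 = 30/6 = 5
te_B = (1 + 4·4 + 7)/6 = 24/6 = 4
te_C = (8 + 4·12 + 22)/6 = 78/6 = 13
te_D = (1 + 4·4 + 7)/6 = 24/6 = 4
te_E = (2 + 4·3 + 4)/6 = 18/6 = 3
te_F = (1 + 4·2 + 9)/6 = 18/6 = 3
te_G = (10 + 4·11 + 18)/6 = 72/6 = 12
te_H = (1 + 4·5 + 15)/6 = 36/6 = 6
te_I = (7 + 4·12 + 17)/6 = 72/6 = 12

Forward pass:
ES_A = 0; EF_A = 5
ES_B = 0; EF_B = 4
ES_C = 0; EF_C = 13
ES_D = max(EF_A=5, EF_C=13) = 13; EF_D = 13+4 = 17
ES_E = max(EF_A=5, EF_B=4) = 5; EF_E = 5+3 = 8
ES_F = 13; EF_F = 13+3 = 16
ES_G = max(EF_B=4, EF_C=13) = 13; EF_G = 13+12 = 25
ES_H = max(EF_B=4, EF_C=13) = 13; EF_H = 13+6 = 19
ES_I = max(EF_D=17, EF_E=8, EF_F=16, EF_G=25, EF_H=19) = 25; EF_I = 25+12 = 37
Expected project duration μ = 37 hours. Critical path: C → G → I.

Backward pass:
LF_I = 37; LS_I = 37−12 = 25
LF_H = LS_I = 25; LS_H = 25−6 = 19
LF_G = LS_I = 25; LS_G = 25−12 = 13
LF_F = LS_I = 25; LS_F = 25−3 = 22
LF_E = LS_I = 25; LS_E = 25−3 = 22
LF_D = LS_I = 25; LS_D = 25−4 = 21
LF_C = min(LS_D=21, LS_F=22, LS_G=13, LS_H=19) = 13; LS_C = 13−13 = 0
LF_B = min(LS_E=22, LS_G=13, LS_H=19) = 13; LS_B = 13−4 = 9
LF_A = min(LS_D=21, LS_E=22) = 21; LS_A = 21−5 = 16
Slack_B = LS_B − ES_B = 9 − 0 = 9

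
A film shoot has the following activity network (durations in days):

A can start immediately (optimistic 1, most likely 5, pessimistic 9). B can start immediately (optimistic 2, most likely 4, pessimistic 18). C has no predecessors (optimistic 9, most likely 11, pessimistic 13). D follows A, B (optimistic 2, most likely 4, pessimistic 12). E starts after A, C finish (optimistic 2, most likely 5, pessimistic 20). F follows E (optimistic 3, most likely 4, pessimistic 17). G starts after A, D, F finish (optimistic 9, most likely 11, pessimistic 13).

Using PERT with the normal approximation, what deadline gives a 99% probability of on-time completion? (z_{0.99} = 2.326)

te_A = (1 + 4·5 + 9)/6 = 30/6 = 5; σ²_A = ((9−1)/6)² = 1.778
te_B = (2 + 4·4 + 18)/6 = 36/6 = 6; σ²_B = ((18−2)/6)² = 7.111
te_C = (9 + 4·11 + 13)/6 = 66/6 = 11; σ²_C = ((13−9)/6)² = 0.444
te_D = (2 + 4·4 + 12)/6 = 30/6 = 5; σ²_D = ((12−2)/6)² = 2.778
te_E = (2 + 4·5 + 20)/6 = 42/6 = 7; σ²_E = ((20−2)/6)² = 9.000
te_F = (3 + 4·4 + 17)/6 = 36/6 = 6; σ²_F = ((17−3)/6)² = 5.444
te_G = (9 + 4·11 + 13)/6 = 66/6 = 11; σ²_G = ((13−9)/6)² = 0.444

Forward pass:
ES_A = 0; EF_A = 5
ES_B = 0; EF_B = 6
ES_C = 0; EF_C = 11
ES_D = max(EF_A=5, EF_B=6) = 6; EF_D = 6+5 = 11
ES_E = max(EF_A=5, EF_C=11) = 11; EF_E = 11+7 = 18
ES_F = 18; EF_F = 18+6 = 24
ES_G = max(EF_A=5, EF_D=11, EF_F=24) = 24; EF_G = 24+11 = 35
Expected project duration μ = 35 days. Critical path: C → E → F → G.

Variance along critical path = 0.444 + 9.000 + 5.444 + 0.444 = 15.333; σ = 3.916 days.
D = μ + z·σ = 35 + 2.326·3.916 = 44.1 days

44.1 days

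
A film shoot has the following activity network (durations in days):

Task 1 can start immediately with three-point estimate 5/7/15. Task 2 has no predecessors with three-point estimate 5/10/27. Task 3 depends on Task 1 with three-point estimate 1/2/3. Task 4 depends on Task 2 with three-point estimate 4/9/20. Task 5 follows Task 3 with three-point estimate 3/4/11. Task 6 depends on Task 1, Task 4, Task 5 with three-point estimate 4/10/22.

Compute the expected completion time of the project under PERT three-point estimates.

te_Task 1 = (5 + 4·7 + 15)/6 = 48/6 = 8
te_Task 2 = (5 + 4·10 + 27)/6 = 72/6 = 12
te_Task 3 = (1 + 4·2 + 3)/6 = 12/6 = 2
te_Task 4 = (4 + 4·9 + 20)/6 = 60/6 = 10
te_Task 5 = (3 + 4·4 + 11)/6 = 30/6 = 5
te_Task 6 = (4 + 4·10 + 22)/6 = 66/6 = 11

Forward pass:
ES_Task 1 = 0; EF_Task 1 = 8
ES_Task 2 = 0; EF_Task 2 = 12
ES_Task 3 = 8; EF_Task 3 = 8+2 = 10
ES_Task 4 = 12; EF_Task 4 = 12+10 = 22
ES_Task 5 = 10; EF_Task 5 = 10+5 = 15
ES_Task 6 = max(EF_Task 1=8, EF_Task 4=22, EF_Task 5=15) = 22; EF_Task 6 = 22+11 = 33
Expected project duration μ = 33 days. Critical path: Task 2 → Task 4 → Task 6.

33 days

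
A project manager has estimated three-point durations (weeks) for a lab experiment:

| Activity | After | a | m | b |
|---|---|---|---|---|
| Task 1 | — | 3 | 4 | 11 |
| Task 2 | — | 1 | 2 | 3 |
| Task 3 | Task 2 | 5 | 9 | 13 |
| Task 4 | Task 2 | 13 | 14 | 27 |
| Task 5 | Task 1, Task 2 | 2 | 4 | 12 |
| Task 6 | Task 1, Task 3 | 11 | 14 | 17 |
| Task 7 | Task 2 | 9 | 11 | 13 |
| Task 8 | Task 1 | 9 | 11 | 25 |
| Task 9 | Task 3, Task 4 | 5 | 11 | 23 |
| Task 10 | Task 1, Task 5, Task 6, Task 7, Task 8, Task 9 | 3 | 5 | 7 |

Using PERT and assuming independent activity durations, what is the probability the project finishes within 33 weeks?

te_Task 1 = (3 + 4·4 + 11)/6 = 30/6 = 5; σ²_Task 1 = ((11−3)/6)² = 1.778
te_Task 2 = (1 + 4·2 + 3)/6 = 12/6 = 2; σ²_Task 2 = ((3−1)/6)² = 0.111
te_Task 3 = (5 + 4·9 + 13)/6 = 54/6 = 9; σ²_Task 3 = ((13−5)/6)² = 1.778
te_Task 4 = (13 + 4·14 + 27)/6 = 96/6 = 16; σ²_Task 4 = ((27−13)/6)² = 5.444
te_Task 5 = (2 + 4·4 + 12)/6 = 30/6 = 5; σ²_Task 5 = ((12−2)/6)² = 2.778
te_Task 6 = (11 + 4·14 + 17)/6 = 84/6 = 14; σ²_Task 6 = ((17−11)/6)² = 1.000
te_Task 7 = (9 + 4·11 + 13)/6 = 66/6 = 11; σ²_Task 7 = ((13−9)/6)² = 0.444
te_Task 8 = (9 + 4·11 + 25)/6 = 78/6 = 13; σ²_Task 8 = ((25−9)/6)² = 7.111
te_Task 9 = (5 + 4·11 + 23)/6 = 72/6 = 12; σ²_Task 9 = ((23−5)/6)² = 9.000
te_Task 10 = (3 + 4·5 + 7)/6 = 30/6 = 5; σ²_Task 10 = ((7−3)/6)² = 0.444

Forward pass:
ES_Task 1 = 0; EF_Task 1 = 5
ES_Task 2 = 0; EF_Task 2 = 2
ES_Task 3 = 2; EF_Task 3 = 2+9 = 11
ES_Task 4 = 2; EF_Task 4 = 2+16 = 18
ES_Task 5 = max(EF_Task 1=5, EF_Task 2=2) = 5; EF_Task 5 = 5+5 = 10
ES_Task 6 = max(EF_Task 1=5, EF_Task 3=11) = 11; EF_Task 6 = 11+14 = 25
ES_Task 7 = 2; EF_Task 7 = 2+11 = 13
ES_Task 8 = 5; EF_Task 8 = 5+13 = 18
ES_Task 9 = max(EF_Task 3=11, EF_Task 4=18) = 18; EF_Task 9 = 18+12 = 30
ES_Task 10 = max(EF_Task 1=5, EF_Task 5=10, EF_Task 6=25, EF_Task 7=13, EF_Task 8=18, EF_Task 9=30) = 30; EF_Task 10 = 30+5 = 35
Expected project duration μ = 35 weeks. Critical path: Task 2 → Task 4 → Task 9 → Task 10.

Variance along critical path = 0.111 + 5.444 + 9.000 + 0.444 = 15.000; σ = √15.000 = 3.873 weeks.
Z = (33 − 35) / 3.873 = -0.516
P(T ≤ 33) = Φ(-0.516) ≈ 0.303

0.303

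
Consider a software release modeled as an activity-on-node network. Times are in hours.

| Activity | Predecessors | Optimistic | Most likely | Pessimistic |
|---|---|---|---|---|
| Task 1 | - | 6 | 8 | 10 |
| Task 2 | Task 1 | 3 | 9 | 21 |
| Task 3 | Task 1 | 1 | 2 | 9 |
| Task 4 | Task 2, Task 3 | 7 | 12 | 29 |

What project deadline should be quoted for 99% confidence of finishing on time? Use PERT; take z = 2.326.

te_Task 1 = (6 + 4·8 + 10)/6 = 48/6 = 8; σ²_Task 1 = ((10−6)/6)² = 0.444
te_Task 2 = (3 + 4·9 + 21)/6 = 60/6 = 10; σ²_Task 2 = ((21−3)/6)² = 9.000
te_Task 3 = (1 + 4·2 + 9)/6 = 18/6 = 3; σ²_Task 3 = ((9−1)/6)² = 1.778
te_Task 4 = (7 + 4·12 + 29)/6 = 84/6 = 14; σ²_Task 4 = ((29−7)/6)² = 13.444

Forward pass:
ES_Task 1 = 0; EF_Task 1 = 8
ES_Task 2 = 8; EF_Task 2 = 8+10 = 18
ES_Task 3 = 8; EF_Task 3 = 8+3 = 11
ES_Task 4 = max(EF_Task 2=18, EF_Task 3=11) = 18; EF_Task 4 = 18+14 = 32
Expected project duration μ = 32 hours. Critical path: Task 1 → Task 2 → Task 4.

Variance along critical path = 0.444 + 9.000 + 13.444 = 22.889; σ = 4.784 hours.
D = μ + z·σ = 32 + 2.326·4.784 = 43.1 hours

43.1 hours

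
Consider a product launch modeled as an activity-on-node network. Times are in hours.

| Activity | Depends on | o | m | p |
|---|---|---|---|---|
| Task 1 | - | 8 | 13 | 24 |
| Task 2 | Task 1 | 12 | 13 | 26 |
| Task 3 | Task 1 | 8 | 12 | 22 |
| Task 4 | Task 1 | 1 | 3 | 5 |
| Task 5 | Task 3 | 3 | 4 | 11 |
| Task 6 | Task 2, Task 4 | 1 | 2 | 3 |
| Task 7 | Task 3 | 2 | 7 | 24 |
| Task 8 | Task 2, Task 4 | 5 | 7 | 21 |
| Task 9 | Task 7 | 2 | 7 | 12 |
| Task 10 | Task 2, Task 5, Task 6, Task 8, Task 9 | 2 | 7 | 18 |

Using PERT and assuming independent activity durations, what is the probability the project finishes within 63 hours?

te_Task 1 = (8 + 4·13 + 24)/6 = 84/6 = 14; σ²_Task 1 = ((24−8)/6)² = 7.111
te_Task 2 = (12 + 4·13 + 26)/6 = 90/6 = 15; σ²_Task 2 = ((26−12)/6)² = 5.444
te_Task 3 = (8 + 4·12 + 22)/6 = 78/6 = 13; σ²_Task 3 = ((22−8)/6)² = 5.444
te_Task 4 = (1 + 4·3 + 5)/6 = 18/6 = 3; σ²_Task 4 = ((5−1)/6)² = 0.444
te_Task 5 = (3 + 4·4 + 11)/6 = 30/6 = 5; σ²_Task 5 = ((11−3)/6)² = 1.778
te_Task 6 = (1 + 4·2 + 3)/6 = 12/6 = 2; σ²_Task 6 = ((3−1)/6)² = 0.111
te_Task 7 = (2 + 4·7 + 24)/6 = 54/6 = 9; σ²_Task 7 = ((24−2)/6)² = 13.444
te_Task 8 = (5 + 4·7 + 21)/6 = 54/6 = 9; σ²_Task 8 = ((21−5)/6)² = 7.111
te_Task 9 = (2 + 4·7 + 12)/6 = 42/6 = 7; σ²_Task 9 = ((12−2)/6)² = 2.778
te_Task 10 = (2 + 4·7 + 18)/6 = 48/6 = 8; σ²_Task 10 = ((18−2)/6)² = 7.111

Forward pass:
ES_Task 1 = 0; EF_Task 1 = 14
ES_Task 2 = 14; EF_Task 2 = 14+15 = 29
ES_Task 3 = 14; EF_Task 3 = 14+13 = 27
ES_Task 4 = 14; EF_Task 4 = 14+3 = 17
ES_Task 5 = 27; EF_Task 5 = 27+5 = 32
ES_Task 6 = max(EF_Task 2=29, EF_Task 4=17) = 29; EF_Task 6 = 29+2 = 31
ES_Task 7 = 27; EF_Task 7 = 27+9 = 36
ES_Task 8 = max(EF_Task 2=29, EF_Task 4=17) = 29; EF_Task 8 = 29+9 = 38
ES_Task 9 = 36; EF_Task 9 = 36+7 = 43
ES_Task 10 = max(EF_Task 2=29, EF_Task 5=32, EF_Task 6=31, EF_Task 8=38, EF_Task 9=43) = 43; EF_Task 10 = 43+8 = 51
Expected project duration μ = 51 hours. Critical path: Task 1 → Task 3 → Task 7 → Task 9 → Task 10.

Variance along critical path = 7.111 + 5.444 + 13.444 + 2.778 + 7.111 = 35.889; σ = √35.889 = 5.991 hours.
Z = (63 − 51) / 5.991 = 2.003
P(T ≤ 63) = Φ(2.003) ≈ 0.977

0.977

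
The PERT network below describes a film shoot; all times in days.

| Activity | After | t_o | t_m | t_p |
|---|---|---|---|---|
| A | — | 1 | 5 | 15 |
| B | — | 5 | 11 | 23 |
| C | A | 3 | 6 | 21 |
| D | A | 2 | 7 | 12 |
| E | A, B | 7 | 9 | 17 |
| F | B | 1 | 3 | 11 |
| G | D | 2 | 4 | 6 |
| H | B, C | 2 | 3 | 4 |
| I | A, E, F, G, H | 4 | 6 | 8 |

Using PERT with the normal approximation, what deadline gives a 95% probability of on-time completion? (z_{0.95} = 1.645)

33.8 days

te_A = (1 + 4·5 + 15)/6 = 36/6 = 6; σ²_A = ((15−1)/6)² = 5.444
te_B = (5 + 4·11 + 23)/6 = 72/6 = 12; σ²_B = ((23−5)/6)² = 9.000
te_C = (3 + 4·6 + 21)/6 = 48/6 = 8; σ²_C = ((21−3)/6)² = 9.000
te_D = (2 + 4·7 + 12)/6 = 42/6 = 7; σ²_D = ((12−2)/6)² = 2.778
te_E = (7 + 4·9 + 17)/6 = 60/6 = 10; σ²_E = ((17−7)/6)² = 2.778
te_F = (1 + 4·3 + 11)/6 = 24/6 = 4; σ²_F = ((11−1)/6)² = 2.778
te_G = (2 + 4·4 + 6)/6 = 24/6 = 4; σ²_G = ((6−2)/6)² = 0.444
te_H = (2 + 4·3 + 4)/6 = 18/6 = 3; σ²_H = ((4−2)/6)² = 0.111
te_I = (4 + 4·6 + 8)/6 = 36/6 = 6; σ²_I = ((8−4)/6)² = 0.444

Forward pass:
ES_A = 0; EF_A = 6
ES_B = 0; EF_B = 12
ES_C = 6; EF_C = 6+8 = 14
ES_D = 6; EF_D = 6+7 = 13
ES_E = max(EF_A=6, EF_B=12) = 12; EF_E = 12+10 = 22
ES_F = 12; EF_F = 12+4 = 16
ES_G = 13; EF_G = 13+4 = 17
ES_H = max(EF_B=12, EF_C=14) = 14; EF_H = 14+3 = 17
ES_I = max(EF_A=6, EF_E=22, EF_F=16, EF_G=17, EF_H=17) = 22; EF_I = 22+6 = 28
Expected project duration μ = 28 days. Critical path: B → E → I.

Variance along critical path = 9.000 + 2.778 + 0.444 = 12.222; σ = 3.496 days.
D = μ + z·σ = 28 + 1.645·3.496 = 33.8 days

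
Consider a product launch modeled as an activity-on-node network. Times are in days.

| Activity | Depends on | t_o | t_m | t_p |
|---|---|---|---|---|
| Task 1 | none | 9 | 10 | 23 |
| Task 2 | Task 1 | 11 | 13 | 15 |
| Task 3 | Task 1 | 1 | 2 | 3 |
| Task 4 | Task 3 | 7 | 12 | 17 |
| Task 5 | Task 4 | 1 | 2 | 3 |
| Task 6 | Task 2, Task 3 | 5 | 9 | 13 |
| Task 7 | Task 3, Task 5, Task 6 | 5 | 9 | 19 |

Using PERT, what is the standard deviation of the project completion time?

3.62 days

te_Task 1 = (9 + 4·10 + 23)/6 = 72/6 = 12; σ²_Task 1 = ((23−9)/6)² = 5.444
te_Task 2 = (11 + 4·13 + 15)/6 = 78/6 = 13; σ²_Task 2 = ((15−11)/6)² = 0.444
te_Task 3 = (1 + 4·2 + 3)/6 = 12/6 = 2; σ²_Task 3 = ((3−1)/6)² = 0.111
te_Task 4 = (7 + 4·12 + 17)/6 = 72/6 = 12; σ²_Task 4 = ((17−7)/6)² = 2.778
te_Task 5 = (1 + 4·2 + 3)/6 = 12/6 = 2; σ²_Task 5 = ((3−1)/6)² = 0.111
te_Task 6 = (5 + 4·9 + 13)/6 = 54/6 = 9; σ²_Task 6 = ((13−5)/6)² = 1.778
te_Task 7 = (5 + 4·9 + 19)/6 = 60/6 = 10; σ²_Task 7 = ((19−5)/6)² = 5.444

Forward pass:
ES_Task 1 = 0; EF_Task 1 = 12
ES_Task 2 = 12; EF_Task 2 = 12+13 = 25
ES_Task 3 = 12; EF_Task 3 = 12+2 = 14
ES_Task 4 = 14; EF_Task 4 = 14+12 = 26
ES_Task 5 = 26; EF_Task 5 = 26+2 = 28
ES_Task 6 = max(EF_Task 2=25, EF_Task 3=14) = 25; EF_Task 6 = 25+9 = 34
ES_Task 7 = max(EF_Task 3=14, EF_Task 5=28, EF_Task 6=34) = 34; EF_Task 7 = 34+10 = 44
Expected project duration μ = 44 days. Critical path: Task 1 → Task 2 → Task 6 → Task 7.

Variance along critical path = 5.444 + 0.444 + 1.778 + 5.444 = 13.111
σ = √13.111 = 3.621 days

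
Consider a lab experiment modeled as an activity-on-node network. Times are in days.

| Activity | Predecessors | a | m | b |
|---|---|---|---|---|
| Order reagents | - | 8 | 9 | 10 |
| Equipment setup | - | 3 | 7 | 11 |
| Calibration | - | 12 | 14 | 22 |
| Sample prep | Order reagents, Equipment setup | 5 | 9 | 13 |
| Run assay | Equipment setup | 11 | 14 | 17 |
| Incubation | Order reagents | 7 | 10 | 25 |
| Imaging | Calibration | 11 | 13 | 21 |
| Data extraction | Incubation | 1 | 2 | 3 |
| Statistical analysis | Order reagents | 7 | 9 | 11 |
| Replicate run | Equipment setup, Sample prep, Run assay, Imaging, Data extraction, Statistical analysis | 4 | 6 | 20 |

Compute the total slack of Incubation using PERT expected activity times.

6 days

te_Order reagents = (8 + 4·9 + 10)/6 = 54/6 = 9
te_Equipment setup = (3 + 4·7 + 11)/6 = 42/6 = 7
te_Calibration = (12 + 4·14 + 22)/6 = 90/6 = 15
te_Sample prep = (5 + 4·9 + 13)/6 = 54/6 = 9
te_Run assay = (11 + 4·14 + 17)/6 = 84/6 = 14
te_Incubation = (7 + 4·10 + 25)/6 = 72/6 = 12
te_Imaging = (11 + 4·13 + 21)/6 = 84/6 = 14
te_Data extraction = (1 + 4·2 + 3)/6 = 12/6 = 2
te_Statistical analysis = (7 + 4·9 + 11)/6 = 54/6 = 9
te_Replicate run = (4 + 4·6 + 20)/6 = 48/6 = 8

Forward pass:
ES_Order reagents = 0; EF_Order reagents = 9
ES_Equipment setup = 0; EF_Equipment setup = 7
ES_Calibration = 0; EF_Calibration = 15
ES_Sample prep = max(EF_Order reagents=9, EF_Equipment setup=7) = 9; EF_Sample prep = 9+9 = 18
ES_Run assay = 7; EF_Run assay = 7+14 = 21
ES_Incubation = 9; EF_Incubation = 9+12 = 21
ES_Imaging = 15; EF_Imaging = 15+14 = 29
ES_Data extraction = 21; EF_Data extraction = 21+2 = 23
ES_Statistical analysis = 9; EF_Statistical analysis = 9+9 = 18
ES_Replicate run = max(EF_Equipment setup=7, EF_Sample prep=18, EF_Run assay=21, EF_Imaging=29, EF_Data extraction=23, EF_Statistical analysis=18) = 29; EF_Replicate run = 29+8 = 37
Expected project duration μ = 37 days. Critical path: Calibration → Imaging → Replicate run.

Backward pass:
LF_Replicate run = 37; LS_Replicate run = 37−8 = 29
LF_Statistical analysis = LS_Replicate run = 29; LS_Statistical analysis = 29−9 = 20
LF_Data extraction = LS_Replicate run = 29; LS_Data extraction = 29−2 = 27
LF_Imaging = LS_Replicate run = 29; LS_Imaging = 29−14 = 15
LF_Incubation = LS_Data extraction = 27; LS_Incubation = 27−12 = 15
LF_Run assay = LS_Replicate run = 29; LS_Run assay = 29−14 = 15
LF_Sample prep = LS_Replicate run = 29; LS_Sample prep = 29−9 = 20
LF_Calibration = LS_Imaging = 15; LS_Calibration = 15−15 = 0
LF_Equipment setup = min(LS_Sample prep=20, LS_Run assay=15, LS_Replicate run=29) = 15; LS_Equipment setup = 15−7 = 8
LF_Order reagents = min(LS_Sample prep=20, LS_Incubation=15, LS_Statistical analysis=20) = 15; LS_Order reagents = 15−9 = 6
Slack_Incubation = LS_Incubation − ES_Incubation = 15 − 9 = 6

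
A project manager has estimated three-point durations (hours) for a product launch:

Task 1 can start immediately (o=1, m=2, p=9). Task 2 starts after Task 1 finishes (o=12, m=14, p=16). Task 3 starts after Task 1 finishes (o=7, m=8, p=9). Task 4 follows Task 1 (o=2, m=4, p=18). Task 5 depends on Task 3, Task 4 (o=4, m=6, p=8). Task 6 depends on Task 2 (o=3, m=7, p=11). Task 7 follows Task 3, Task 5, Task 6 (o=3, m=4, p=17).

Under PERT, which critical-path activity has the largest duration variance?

te_Task 1 = (1 + 4·2 + 9)/6 = 18/6 = 3; σ²_Task 1 = ((9−1)/6)² = 1.778
te_Task 2 = (12 + 4·14 + 16)/6 = 84/6 = 14; σ²_Task 2 = ((16−12)/6)² = 0.444
te_Task 3 = (7 + 4·8 + 9)/6 = 48/6 = 8; σ²_Task 3 = ((9−7)/6)² = 0.111
te_Task 4 = (2 + 4·4 + 18)/6 = 36/6 = 6; σ²_Task 4 = ((18−2)/6)² = 7.111
te_Task 5 = (4 + 4·6 + 8)/6 = 36/6 = 6; σ²_Task 5 = ((8−4)/6)² = 0.444
te_Task 6 = (3 + 4·7 + 11)/6 = 42/6 = 7; σ²_Task 6 = ((11−3)/6)² = 1.778
te_Task 7 = (3 + 4·4 + 17)/6 = 36/6 = 6; σ²_Task 7 = ((17−3)/6)² = 5.444

Forward pass:
ES_Task 1 = 0; EF_Task 1 = 3
ES_Task 2 = 3; EF_Task 2 = 3+14 = 17
ES_Task 3 = 3; EF_Task 3 = 3+8 = 11
ES_Task 4 = 3; EF_Task 4 = 3+6 = 9
ES_Task 5 = max(EF_Task 3=11, EF_Task 4=9) = 11; EF_Task 5 = 11+6 = 17
ES_Task 6 = 17; EF_Task 6 = 17+7 = 24
ES_Task 7 = max(EF_Task 3=11, EF_Task 5=17, EF_Task 6=24) = 24; EF_Task 7 = 24+6 = 30
Expected project duration μ = 30 hours. Critical path: Task 1 → Task 2 → Task 6 → Task 7.

Variances on critical path: σ²_Task 1=1.778, σ²_Task 2=0.444, σ²_Task 6=1.778, σ²_Task 7=5.444.
Largest is σ²_Task 7 = 5.444.

Task 7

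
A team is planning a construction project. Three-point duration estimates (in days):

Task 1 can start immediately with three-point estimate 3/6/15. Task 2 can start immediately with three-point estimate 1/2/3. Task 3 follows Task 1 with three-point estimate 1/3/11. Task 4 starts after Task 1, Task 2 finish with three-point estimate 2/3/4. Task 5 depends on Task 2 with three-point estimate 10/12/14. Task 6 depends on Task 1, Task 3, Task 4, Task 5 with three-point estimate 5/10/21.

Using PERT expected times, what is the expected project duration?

25 days

te_Task 1 = (3 + 4·6 + 15)/6 = 42/6 = 7
te_Task 2 = (1 + 4·2 + 3)/6 = 12/6 = 2
te_Task 3 = (1 + 4·3 + 11)/6 = 24/6 = 4
te_Task 4 = (2 + 4·3 + 4)/6 = 18/6 = 3
te_Task 5 = (10 + 4·12 + 14)/6 = 72/6 = 12
te_Task 6 = (5 + 4·10 + 21)/6 = 66/6 = 11

Forward pass:
ES_Task 1 = 0; EF_Task 1 = 7
ES_Task 2 = 0; EF_Task 2 = 2
ES_Task 3 = 7; EF_Task 3 = 7+4 = 11
ES_Task 4 = max(EF_Task 1=7, EF_Task 2=2) = 7; EF_Task 4 = 7+3 = 10
ES_Task 5 = 2; EF_Task 5 = 2+12 = 14
ES_Task 6 = max(EF_Task 1=7, EF_Task 3=11, EF_Task 4=10, EF_Task 5=14) = 14; EF_Task 6 = 14+11 = 25
Expected project duration μ = 25 days. Critical path: Task 2 → Task 5 → Task 6.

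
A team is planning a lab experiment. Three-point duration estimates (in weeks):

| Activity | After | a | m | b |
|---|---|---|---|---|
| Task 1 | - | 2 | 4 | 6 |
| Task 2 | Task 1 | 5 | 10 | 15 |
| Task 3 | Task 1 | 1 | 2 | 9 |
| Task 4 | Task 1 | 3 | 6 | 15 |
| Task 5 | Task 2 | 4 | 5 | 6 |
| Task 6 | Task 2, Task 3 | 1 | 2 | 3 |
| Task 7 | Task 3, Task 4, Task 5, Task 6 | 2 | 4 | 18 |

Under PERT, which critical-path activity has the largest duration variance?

Task 7

te_Task 1 = (2 + 4·4 + 6)/6 = 24/6 = 4; σ²_Task 1 = ((6−2)/6)² = 0.444
te_Task 2 = (5 + 4·10 + 15)/6 = 60/6 = 10; σ²_Task 2 = ((15−5)/6)² = 2.778
te_Task 3 = (1 + 4·2 + 9)/6 = 18/6 = 3; σ²_Task 3 = ((9−1)/6)² = 1.778
te_Task 4 = (3 + 4·6 + 15)/6 = 42/6 = 7; σ²_Task 4 = ((15−3)/6)² = 4.000
te_Task 5 = (4 + 4·5 + 6)/6 = 30/6 = 5; σ²_Task 5 = ((6−4)/6)² = 0.111
te_Task 6 = (1 + 4·2 + 3)/6 = 12/6 = 2; σ²_Task 6 = ((3−1)/6)² = 0.111
te_Task 7 = (2 + 4·4 + 18)/6 = 36/6 = 6; σ²_Task 7 = ((18−2)/6)² = 7.111

Forward pass:
ES_Task 1 = 0; EF_Task 1 = 4
ES_Task 2 = 4; EF_Task 2 = 4+10 = 14
ES_Task 3 = 4; EF_Task 3 = 4+3 = 7
ES_Task 4 = 4; EF_Task 4 = 4+7 = 11
ES_Task 5 = 14; EF_Task 5 = 14+5 = 19
ES_Task 6 = max(EF_Task 2=14, EF_Task 3=7) = 14; EF_Task 6 = 14+2 = 16
ES_Task 7 = max(EF_Task 3=7, EF_Task 4=11, EF_Task 5=19, EF_Task 6=16) = 19; EF_Task 7 = 19+6 = 25
Expected project duration μ = 25 weeks. Critical path: Task 1 → Task 2 → Task 5 → Task 7.

Variances on critical path: σ²_Task 1=0.444, σ²_Task 2=2.778, σ²_Task 5=0.111, σ²_Task 7=7.111.
Largest is σ²_Task 7 = 7.111.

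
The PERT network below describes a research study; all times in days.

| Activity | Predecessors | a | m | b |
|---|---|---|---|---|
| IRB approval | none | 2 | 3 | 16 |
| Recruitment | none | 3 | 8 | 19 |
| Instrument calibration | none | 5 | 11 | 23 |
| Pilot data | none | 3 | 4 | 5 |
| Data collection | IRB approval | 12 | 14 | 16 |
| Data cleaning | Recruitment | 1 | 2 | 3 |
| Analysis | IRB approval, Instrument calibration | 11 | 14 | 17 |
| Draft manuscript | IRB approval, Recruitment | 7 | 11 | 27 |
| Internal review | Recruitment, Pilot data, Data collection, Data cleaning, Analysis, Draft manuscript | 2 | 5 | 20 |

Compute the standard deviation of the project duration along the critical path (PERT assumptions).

4.36 days

te_IRB approval = (2 + 4·3 + 16)/6 = 30/6 = 5; σ²_IRB approval = ((16−2)/6)² = 5.444
te_Recruitment = (3 + 4·8 + 19)/6 = 54/6 = 9; σ²_Recruitment = ((19−3)/6)² = 7.111
te_Instrument calibration = (5 + 4·11 + 23)/6 = 72/6 = 12; σ²_Instrument calibration = ((23−5)/6)² = 9.000
te_Pilot data = (3 + 4·4 + 5)/6 = 24/6 = 4; σ²_Pilot data = ((5−3)/6)² = 0.111
te_Data collection = (12 + 4·14 + 16)/6 = 84/6 = 14; σ²_Data collection = ((16−12)/6)² = 0.444
te_Data cleaning = (1 + 4·2 + 3)/6 = 12/6 = 2; σ²_Data cleaning = ((3−1)/6)² = 0.111
te_Analysis = (11 + 4·14 + 17)/6 = 84/6 = 14; σ²_Analysis = ((17−11)/6)² = 1.000
te_Draft manuscript = (7 + 4·11 + 27)/6 = 78/6 = 13; σ²_Draft manuscript = ((27−7)/6)² = 11.111
te_Internal review = (2 + 4·5 + 20)/6 = 42/6 = 7; σ²_Internal review = ((20−2)/6)² = 9.000

Forward pass:
ES_IRB approval = 0; EF_IRB approval = 5
ES_Recruitment = 0; EF_Recruitment = 9
ES_Instrument calibration = 0; EF_Instrument calibration = 12
ES_Pilot data = 0; EF_Pilot data = 4
ES_Data collection = 5; EF_Data collection = 5+14 = 19
ES_Data cleaning = 9; EF_Data cleaning = 9+2 = 11
ES_Analysis = max(EF_IRB approval=5, EF_Instrument calibration=12) = 12; EF_Analysis = 12+14 = 26
ES_Draft manuscript = max(EF_IRB approval=5, EF_Recruitment=9) = 9; EF_Draft manuscript = 9+13 = 22
ES_Internal review = max(EF_Recruitment=9, EF_Pilot data=4, EF_Data collection=19, EF_Data cleaning=11, EF_Analysis=26, EF_Draft manuscript=22) = 26; EF_Internal review = 26+7 = 33
Expected project duration μ = 33 days. Critical path: Instrument calibration → Analysis → Internal review.

Variance along critical path = 9.000 + 1.000 + 9.000 = 19.000
σ = √19.000 = 4.359 days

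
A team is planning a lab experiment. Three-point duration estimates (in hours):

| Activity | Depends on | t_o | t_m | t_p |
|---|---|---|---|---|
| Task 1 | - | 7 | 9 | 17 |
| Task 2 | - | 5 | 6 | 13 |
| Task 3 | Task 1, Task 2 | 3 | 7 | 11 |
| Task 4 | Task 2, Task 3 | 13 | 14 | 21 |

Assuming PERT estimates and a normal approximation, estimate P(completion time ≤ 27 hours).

te_Task 1 = (7 + 4·9 + 17)/6 = 60/6 = 10; σ²_Task 1 = ((17−7)/6)² = 2.778
te_Task 2 = (5 + 4·6 + 13)/6 = 42/6 = 7; σ²_Task 2 = ((13−5)/6)² = 1.778
te_Task 3 = (3 + 4·7 + 11)/6 = 42/6 = 7; σ²_Task 3 = ((11−3)/6)² = 1.778
te_Task 4 = (13 + 4·14 + 21)/6 = 90/6 = 15; σ²_Task 4 = ((21−13)/6)² = 1.778

Forward pass:
ES_Task 1 = 0; EF_Task 1 = 10
ES_Task 2 = 0; EF_Task 2 = 7
ES_Task 3 = max(EF_Task 1=10, EF_Task 2=7) = 10; EF_Task 3 = 10+7 = 17
ES_Task 4 = max(EF_Task 2=7, EF_Task 3=17) = 17; EF_Task 4 = 17+15 = 32
Expected project duration μ = 32 hours. Critical path: Task 1 → Task 3 → Task 4.

Variance along critical path = 2.778 + 1.778 + 1.778 = 6.333; σ = √6.333 = 2.517 hours.
Z = (27 − 32) / 2.517 = -1.987
P(T ≤ 27) = Φ(-1.987) ≈ 0.023

0.023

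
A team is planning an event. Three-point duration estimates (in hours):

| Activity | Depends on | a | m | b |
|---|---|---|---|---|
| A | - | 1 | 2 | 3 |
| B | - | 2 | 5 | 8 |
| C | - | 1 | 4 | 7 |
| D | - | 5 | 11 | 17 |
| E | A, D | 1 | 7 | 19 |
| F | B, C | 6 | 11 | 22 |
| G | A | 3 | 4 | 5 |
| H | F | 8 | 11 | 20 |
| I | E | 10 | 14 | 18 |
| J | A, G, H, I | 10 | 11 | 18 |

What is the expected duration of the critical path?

45 hours

te_A = (1 + 4·2 + 3)/6 = 12/6 = 2
te_B = (2 + 4·5 + 8)/6 = 30/6 = 5
te_C = (1 + 4·4 + 7)/6 = 24/6 = 4
te_D = (5 + 4·11 + 17)/6 = 66/6 = 11
te_E = (1 + 4·7 + 19)/6 = 48/6 = 8
te_F = (6 + 4·11 + 22)/6 = 72/6 = 12
te_G = (3 + 4·4 + 5)/6 = 24/6 = 4
te_H = (8 + 4·11 + 20)/6 = 72/6 = 12
te_I = (10 + 4·14 + 18)/6 = 84/6 = 14
te_J = (10 + 4·11 + 18)/6 = 72/6 = 12

Forward pass:
ES_A = 0; EF_A = 2
ES_B = 0; EF_B = 5
ES_C = 0; EF_C = 4
ES_D = 0; EF_D = 11
ES_E = max(EF_A=2, EF_D=11) = 11; EF_E = 11+8 = 19
ES_F = max(EF_B=5, EF_C=4) = 5; EF_F = 5+12 = 17
ES_G = 2; EF_G = 2+4 = 6
ES_H = 17; EF_H = 17+12 = 29
ES_I = 19; EF_I = 19+14 = 33
ES_J = max(EF_A=2, EF_G=6, EF_H=29, EF_I=33) = 33; EF_J = 33+12 = 45
Expected project duration μ = 45 hours. Critical path: D → E → I → J.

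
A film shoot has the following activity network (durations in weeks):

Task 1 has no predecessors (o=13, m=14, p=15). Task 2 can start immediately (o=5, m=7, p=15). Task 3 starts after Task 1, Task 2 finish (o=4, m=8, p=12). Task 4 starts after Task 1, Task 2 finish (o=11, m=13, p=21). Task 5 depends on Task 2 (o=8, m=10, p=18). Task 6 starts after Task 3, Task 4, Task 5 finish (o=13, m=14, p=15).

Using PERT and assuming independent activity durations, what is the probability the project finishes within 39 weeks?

te_Task 1 = (13 + 4·14 + 15)/6 = 84/6 = 14; σ²_Task 1 = ((15−13)/6)² = 0.111
te_Task 2 = (5 + 4·7 + 15)/6 = 48/6 = 8; σ²_Task 2 = ((15−5)/6)² = 2.778
te_Task 3 = (4 + 4·8 + 12)/6 = 48/6 = 8; σ²_Task 3 = ((12−4)/6)² = 1.778
te_Task 4 = (11 + 4·13 + 21)/6 = 84/6 = 14; σ²_Task 4 = ((21−11)/6)² = 2.778
te_Task 5 = (8 + 4·10 + 18)/6 = 66/6 = 11; σ²_Task 5 = ((18−8)/6)² = 2.778
te_Task 6 = (13 + 4·14 + 15)/6 = 84/6 = 14; σ²_Task 6 = ((15−13)/6)² = 0.111

Forward pass:
ES_Task 1 = 0; EF_Task 1 = 14
ES_Task 2 = 0; EF_Task 2 = 8
ES_Task 3 = max(EF_Task 1=14, EF_Task 2=8) = 14; EF_Task 3 = 14+8 = 22
ES_Task 4 = max(EF_Task 1=14, EF_Task 2=8) = 14; EF_Task 4 = 14+14 = 28
ES_Task 5 = 8; EF_Task 5 = 8+11 = 19
ES_Task 6 = max(EF_Task 3=22, EF_Task 4=28, EF_Task 5=19) = 28; EF_Task 6 = 28+14 = 42
Expected project duration μ = 42 weeks. Critical path: Task 1 → Task 4 → Task 6.

Variance along critical path = 0.111 + 2.778 + 0.111 = 3.000; σ = √3.000 = 1.732 weeks.
Z = (39 − 42) / 1.732 = -1.732
P(T ≤ 39) = Φ(-1.732) ≈ 0.042

0.042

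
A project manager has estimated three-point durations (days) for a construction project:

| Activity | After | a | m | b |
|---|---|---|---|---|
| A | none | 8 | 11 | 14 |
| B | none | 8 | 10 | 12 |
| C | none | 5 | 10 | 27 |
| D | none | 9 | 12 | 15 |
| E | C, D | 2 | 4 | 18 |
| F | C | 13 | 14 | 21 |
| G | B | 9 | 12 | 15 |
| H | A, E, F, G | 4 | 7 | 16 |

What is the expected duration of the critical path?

35 days

te_A = (8 + 4·11 + 14)/6 = 66/6 = 11
te_B = (8 + 4·10 + 12)/6 = 60/6 = 10
te_C = (5 + 4·10 + 27)/6 = 72/6 = 12
te_D = (9 + 4·12 + 15)/6 = 72/6 = 12
te_E = (2 + 4·4 + 18)/6 = 36/6 = 6
te_F = (13 + 4·14 + 21)/6 = 90/6 = 15
te_G = (9 + 4·12 + 15)/6 = 72/6 = 12
te_H = (4 + 4·7 + 16)/6 = 48/6 = 8

Forward pass:
ES_A = 0; EF_A = 11
ES_B = 0; EF_B = 10
ES_C = 0; EF_C = 12
ES_D = 0; EF_D = 12
ES_E = max(EF_C=12, EF_D=12) = 12; EF_E = 12+6 = 18
ES_F = 12; EF_F = 12+15 = 27
ES_G = 10; EF_G = 10+12 = 22
ES_H = max(EF_A=11, EF_E=18, EF_F=27, EF_G=22) = 27; EF_H = 27+8 = 35
Expected project duration μ = 35 days. Critical path: C → F → H.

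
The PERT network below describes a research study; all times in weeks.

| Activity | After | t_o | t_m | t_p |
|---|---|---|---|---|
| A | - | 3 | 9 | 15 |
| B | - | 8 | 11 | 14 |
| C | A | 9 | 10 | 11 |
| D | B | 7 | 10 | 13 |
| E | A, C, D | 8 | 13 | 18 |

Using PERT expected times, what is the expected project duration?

te_A = (3 + 4·9 + 15)/6 = 54/6 = 9
te_B = (8 + 4·11 + 14)/6 = 66/6 = 11
te_C = (9 + 4·10 + 11)/6 = 60/6 = 10
te_D = (7 + 4·10 + 13)/6 = 60/6 = 10
te_E = (8 + 4·13 + 18)/6 = 78/6 = 13

Forward pass:
ES_A = 0; EF_A = 9
ES_B = 0; EF_B = 11
ES_C = 9; EF_C = 9+10 = 19
ES_D = 11; EF_D = 11+10 = 21
ES_E = max(EF_A=9, EF_C=19, EF_D=21) = 21; EF_E = 21+13 = 34
Expected project duration μ = 34 weeks. Critical path: B → D → E.

34 weeks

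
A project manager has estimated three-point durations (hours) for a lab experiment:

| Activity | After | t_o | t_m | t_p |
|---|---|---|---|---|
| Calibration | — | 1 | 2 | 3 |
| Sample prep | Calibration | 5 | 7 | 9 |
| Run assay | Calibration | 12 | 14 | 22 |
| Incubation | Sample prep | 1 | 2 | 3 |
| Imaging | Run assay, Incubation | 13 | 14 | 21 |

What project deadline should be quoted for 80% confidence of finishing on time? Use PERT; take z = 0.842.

33.8 hours

te_Calibration = (1 + 4·2 + 3)/6 = 12/6 = 2; σ²_Calibration = ((3−1)/6)² = 0.111
te_Sample prep = (5 + 4·7 + 9)/6 = 42/6 = 7; σ²_Sample prep = ((9−5)/6)² = 0.444
te_Run assay = (12 + 4·14 + 22)/6 = 90/6 = 15; σ²_Run assay = ((22−12)/6)² = 2.778
te_Incubation = (1 + 4·2 + 3)/6 = 12/6 = 2; σ²_Incubation = ((3−1)/6)² = 0.111
te_Imaging = (13 + 4·14 + 21)/6 = 90/6 = 15; σ²_Imaging = ((21−13)/6)² = 1.778

Forward pass:
ES_Calibration = 0; EF_Calibration = 2
ES_Sample prep = 2; EF_Sample prep = 2+7 = 9
ES_Run assay = 2; EF_Run assay = 2+15 = 17
ES_Incubation = 9; EF_Incubation = 9+2 = 11
ES_Imaging = max(EF_Run assay=17, EF_Incubation=11) = 17; EF_Imaging = 17+15 = 32
Expected project duration μ = 32 hours. Critical path: Calibration → Run assay → Imaging.

Variance along critical path = 0.111 + 2.778 + 1.778 = 4.667; σ = 2.160 hours.
D = μ + z·σ = 32 + 0.842·2.160 = 33.8 hours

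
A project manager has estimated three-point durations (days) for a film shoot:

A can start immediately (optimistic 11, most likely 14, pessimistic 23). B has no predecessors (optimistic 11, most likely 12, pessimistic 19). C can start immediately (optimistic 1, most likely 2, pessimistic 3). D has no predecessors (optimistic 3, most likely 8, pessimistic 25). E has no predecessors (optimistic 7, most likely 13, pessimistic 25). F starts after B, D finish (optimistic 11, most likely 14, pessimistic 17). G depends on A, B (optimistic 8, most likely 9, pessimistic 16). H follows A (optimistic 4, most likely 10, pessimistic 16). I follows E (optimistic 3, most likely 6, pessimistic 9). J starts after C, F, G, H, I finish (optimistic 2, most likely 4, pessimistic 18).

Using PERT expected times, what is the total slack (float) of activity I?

7 days

te_A = (11 + 4·14 + 23)/6 = 90/6 = 15
te_B = (11 + 4·12 + 19)/6 = 78/6 = 13
te_C = (1 + 4·2 + 3)/6 = 12/6 = 2
te_D = (3 + 4·8 + 25)/6 = 60/6 = 10
te_E = (7 + 4·13 + 25)/6 = 84/6 = 14
te_F = (11 + 4·14 + 17)/6 = 84/6 = 14
te_G = (8 + 4·9 + 16)/6 = 60/6 = 10
te_H = (4 + 4·10 + 16)/6 = 60/6 = 10
te_I = (3 + 4·6 + 9)/6 = 36/6 = 6
te_J = (2 + 4·4 + 18)/6 = 36/6 = 6

Forward pass:
ES_A = 0; EF_A = 15
ES_B = 0; EF_B = 13
ES_C = 0; EF_C = 2
ES_D = 0; EF_D = 10
ES_E = 0; EF_E = 14
ES_F = max(EF_B=13, EF_D=10) = 13; EF_F = 13+14 = 27
ES_G = max(EF_A=15, EF_B=13) = 15; EF_G = 15+10 = 25
ES_H = 15; EF_H = 15+10 = 25
ES_I = 14; EF_I = 14+6 = 20
ES_J = max(EF_C=2, EF_F=27, EF_G=25, EF_H=25, EF_I=20) = 27; EF_J = 27+6 = 33
Expected project duration μ = 33 days. Critical path: B → F → J.

Backward pass:
LF_J = 33; LS_J = 33−6 = 27
LF_I = LS_J = 27; LS_I = 27−6 = 21
LF_H = LS_J = 27; LS_H = 27−10 = 17
LF_G = LS_J = 27; LS_G = 27−10 = 17
LF_F = LS_J = 27; LS_F = 27−14 = 13
LF_E = LS_I = 21; LS_E = 21−14 = 7
LF_D = LS_F = 13; LS_D = 13−10 = 3
LF_C = LS_J = 27; LS_C = 27−2 = 25
LF_B = min(LS_F=13, LS_G=17) = 13; LS_B = 13−13 = 0
LF_A = min(LS_G=17, LS_H=17) = 17; LS_A = 17−15 = 2
Slack_I = LS_I − ES_I = 21 − 14 = 7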